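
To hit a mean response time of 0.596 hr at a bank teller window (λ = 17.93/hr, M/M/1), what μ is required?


W = 1/(μ−λ) ⇒ μ − λ = 1/W = 1/0.596 = 1.6779
μ = λ + 1/W = 17.93 + 1.6779 = 19.6079 per hr

Final: 19.6079 /hr


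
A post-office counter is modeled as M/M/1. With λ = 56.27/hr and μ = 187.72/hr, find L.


ρ = λ/μ = 56.27/187.72 = 0.2998
L = ρ/(1−ρ) = 0.2998/(1 − 0.2998) = 0.2998/0.7002 = 0.4281

Final: 0.4281


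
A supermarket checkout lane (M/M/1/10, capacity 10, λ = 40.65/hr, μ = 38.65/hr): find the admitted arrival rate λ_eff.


ρ = 1.0517; P_K = (1−ρ)ρ^10/(1−ρ^11) = 0.115518
λ_eff = λ(1 − P_K) = 40.65·(1 − 0.115518) = 40.65·0.884482 = 35.9542 /hr

Final: 35.9542 /hr


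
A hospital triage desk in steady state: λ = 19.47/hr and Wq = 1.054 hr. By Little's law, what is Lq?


Lq = λWq = 19.47·1.054 = 20.5214

Final: 20.5214


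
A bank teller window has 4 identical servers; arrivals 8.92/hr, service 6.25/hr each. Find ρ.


ρ = λ/(cμ) = 8.92/(4·6.25) = 8.92/25.00 = 0.3568

Final: 0.3568


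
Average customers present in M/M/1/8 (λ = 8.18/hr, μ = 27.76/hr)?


ρ = 8.18/27.76 = 0.2947
L = ρ[1 − (K+1)ρ^K + Kρ^(K+1)] / [(1−ρ)(1−ρ^(K+1))]
Numerator: 0.2947·(1 − 9·0.00005684 + 8·0.00001675) = 0.294557
Denominator: (0.7053)·(0.999983) = 0.705320
L = 0.294557/0.705320 = 0.4176

Final: 0.4176


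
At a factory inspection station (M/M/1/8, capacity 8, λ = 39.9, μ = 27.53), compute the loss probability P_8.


ρ = λ/μ = 39.9/27.53 = 1.4493
P_K = (1−ρ)ρ^K/(1−ρ^(K+1)) = (-0.4493·19.468544)/(1 − 28.216306)
= -8.747762/-27.216306 = 0.321416

Final: 0.321416


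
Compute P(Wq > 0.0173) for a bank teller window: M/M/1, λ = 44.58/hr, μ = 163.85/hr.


ρ = 44.58/163.85 = 0.2721
P(Wq > t) = ρ·e^{−(μ−λ)t} = 0.2721·e^{−2.0634}
= 0.2721·0.127025 = 0.034561

Final: 0.034561


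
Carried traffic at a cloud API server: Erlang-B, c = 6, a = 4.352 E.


B(6,4.352) = 0.143078 (Erlang-B)
Carried load = a(1 − B) = 4.352·(1 − 0.143078) = 4.352·0.856922 = 3.7293 E

Final: 3.7293 Erlangs


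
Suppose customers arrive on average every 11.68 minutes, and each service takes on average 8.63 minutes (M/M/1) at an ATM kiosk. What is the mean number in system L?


λ = 60/11.68 = 5.1370 /hr
μ = 60/8.63 = 6.9525 /hr
ρ = λ/μ = 5.1370/6.9525 = 0.7389
L = ρ/(1−ρ) = 0.7389/0.2611 = 2.8295

Final: 2.8295


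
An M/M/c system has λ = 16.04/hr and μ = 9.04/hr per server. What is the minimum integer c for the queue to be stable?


Stability requires cμ > λ ⇔ c > λ/μ.
λ/μ = 16.04/9.04 = 1.7743
Minimum integer c = ⌊1.7743⌋ + 1 = 2
Check: 2·9.04 = 18.08 > 16.04, while 1·9.04 = 9.04 ≤ 16.04

Final: 2 servers


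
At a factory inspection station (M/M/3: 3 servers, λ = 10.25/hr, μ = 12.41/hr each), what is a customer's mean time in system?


a = 0.8259; ρ = 0.2753; P₀ = 0.435421
Lq = P₀·a^c·ρ/(c!(1−ρ)²) = 0.02144
Wq = Lq/λ = 0.02144/10.25 = 0.002091 hr
W = Wq + 1/μ = 0.002091 + 0.08058 = 0.08267 hr

Final: 0.08267 hr


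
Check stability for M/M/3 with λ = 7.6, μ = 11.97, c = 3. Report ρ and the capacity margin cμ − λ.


Total capacity cμ = 3·11.97 = 35.91/hr
ρ = λ/(cμ) = 7.6/35.91 = 0.2116
Stable ⇔ ρ < 1: YES
Spare capacity = cμ − λ = 35.91 − 7.6 = 28.31/hr

Final: ρ = 0.2116; stable; margin = 28.31/hr


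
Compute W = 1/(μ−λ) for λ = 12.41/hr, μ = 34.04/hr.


W = 1/(μ−λ) = 1/(34.04 − 12.41) = 1/21.63 = 0.04623 hr

Final: 0.04623 hr


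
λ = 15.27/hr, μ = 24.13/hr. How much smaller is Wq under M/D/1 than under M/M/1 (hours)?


ρ = 15.27/24.13 = 0.6328
Wq(M/M/1) = ρ/(μ−λ) = 0.6328/8.86 = 0.07142 hr
Wq(M/D/1) = ρ/(2(μ−λ)) = 0.03571 hr
Savings = 0.07142 − 0.03571 = 0.03571 hr

Final: 0.03571 hr


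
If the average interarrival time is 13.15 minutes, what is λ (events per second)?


λ = 1/(interarrival time) in consistent units.
1 second = 0.0166667 min, so λ = 0.0166667/13.15 = 0.001267 per second

Final: 0.001267 /sec


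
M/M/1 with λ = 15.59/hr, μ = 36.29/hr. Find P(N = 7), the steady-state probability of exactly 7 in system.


ρ = 15.59/36.29 = 0.4296
P_n = (1−ρ)·ρ^n = (1 − 0.4296)·0.4296^7 = 0.5704·0.002700 = 0.001540

Final: 0.001540


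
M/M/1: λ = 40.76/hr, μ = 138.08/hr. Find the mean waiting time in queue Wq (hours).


ρ = 40.76/138.08 = 0.2952
Wq = ρ/(μ−λ) = 0.2952/(138.08 − 40.76) = 0.2952/97.32 = 0.003033 hr

Final: 0.003033 hr


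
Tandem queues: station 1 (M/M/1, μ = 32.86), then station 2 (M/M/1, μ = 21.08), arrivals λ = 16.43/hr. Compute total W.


Each node sees arrival rate λ = 16.43/hr (tandem ⇒ throughput preserved).
W₁ = 1/(μ₁−λ) = 1/(32.86−16.43) = 0.06086 hr
W₂ = 1/(μ₂−λ) = 1/(21.08−16.43) = 0.21505 hr
W_total = W₁ + W₂ = 0.06086 + 0.21505 = 0.27592 hr

Final: 0.27592 hr


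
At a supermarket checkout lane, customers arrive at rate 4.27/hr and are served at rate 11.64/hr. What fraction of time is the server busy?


ρ = λ/μ = 4.27/11.64 = 0.3668

Final: 0.3668


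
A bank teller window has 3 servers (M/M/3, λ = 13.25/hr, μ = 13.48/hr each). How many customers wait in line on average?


a = λ/μ = 0.9829; ρ = a/3 = 0.3276
P₀ = 0.370174
Lq = P₀·a^c·ρ / (c!·(1−ρ)²) = 0.370174·0.94968·0.3276/(6·0.45206)
= 0.04247

Final: 0.04247


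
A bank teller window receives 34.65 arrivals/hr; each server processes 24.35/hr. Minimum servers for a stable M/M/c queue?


Stability requires cμ > λ ⇔ c > λ/μ.
λ/μ = 34.65/24.35 = 1.4230
Minimum integer c = ⌊1.4230⌋ + 1 = 2
Check: 2·24.35 = 48.70 > 34.65, while 1·24.35 = 24.35 ≤ 34.65

Final: 2 servers


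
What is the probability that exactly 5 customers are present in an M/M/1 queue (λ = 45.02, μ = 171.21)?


ρ = 45.02/171.21 = 0.2630
P_n = (1−ρ)·ρ^n = (1 − 0.2630)·0.2630^5 = 0.7370·0.001257 = 0.0009266

Final: 0.0009266


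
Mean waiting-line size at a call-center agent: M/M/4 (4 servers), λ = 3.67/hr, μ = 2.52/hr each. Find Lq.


a = λ/μ = 1.4563; ρ = a/4 = 0.3641
P₀ = 0.231140
Lq = P₀·a^c·ρ / (c!·(1−ρ)²) = 0.231140·4.49844·0.3641/(24·0.40438)
= 0.03901

Final: 0.03901


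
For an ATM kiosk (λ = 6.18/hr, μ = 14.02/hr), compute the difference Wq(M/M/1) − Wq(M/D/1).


ρ = 6.18/14.02 = 0.4408
Wq(M/M/1) = ρ/(μ−λ) = 0.4408/7.84 = 0.05622 hr
Wq(M/D/1) = ρ/(2(μ−λ)) = 0.02811 hr
Savings = 0.05622 − 0.02811 = 0.02811 hr

Final: 0.02811 hr


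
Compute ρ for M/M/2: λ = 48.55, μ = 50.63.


ρ = λ/(cμ) = 48.55/(2·50.63) = 48.55/101.26 = 0.4795

Final: 0.4795


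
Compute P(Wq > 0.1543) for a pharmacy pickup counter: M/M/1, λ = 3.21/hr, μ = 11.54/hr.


ρ = 3.21/11.54 = 0.2782
P(Wq > t) = ρ·e^{−(μ−λ)t} = 0.2782·e^{−1.2853}
= 0.2782·0.276562 = 0.076929

Final: 0.076929


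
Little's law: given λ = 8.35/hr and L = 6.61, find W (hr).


W = L/λ = 6.61/8.35 = 0.7916 hr

Final: 0.7916 hr


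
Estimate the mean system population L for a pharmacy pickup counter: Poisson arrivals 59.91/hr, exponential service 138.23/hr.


ρ = λ/μ = 59.91/138.23 = 0.4334
L = ρ/(1−ρ) = 0.4334/(1 − 0.4334) = 0.4334/0.5666 = 0.7649

Final: 0.7649


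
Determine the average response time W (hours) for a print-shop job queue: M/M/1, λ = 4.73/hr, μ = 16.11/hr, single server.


W = 1/(μ−λ) = 1/(16.11 − 4.73) = 1/11.38 = 0.08787 hr

Final: 0.08787 hr


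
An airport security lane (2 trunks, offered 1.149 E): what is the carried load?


B(2,1.149) = 0.234986 (Erlang-B)
Carried load = a(1 − B) = 1.149·(1 − 0.234986) = 1.149·0.765014 = 0.8790 E

Final: 0.8790 Erlangs


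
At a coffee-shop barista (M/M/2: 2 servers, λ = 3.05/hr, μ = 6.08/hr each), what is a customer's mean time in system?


a = 0.5016; ρ = 0.2508; P₀ = 0.598948
Lq = P₀·a^c·ρ/(c!(1−ρ)²) = 0.03368
Wq = Lq/λ = 0.03368/3.05 = 0.01104 hr
W = Wq + 1/μ = 0.01104 + 0.16447 = 0.17552 hr

Final: 0.17552 hr


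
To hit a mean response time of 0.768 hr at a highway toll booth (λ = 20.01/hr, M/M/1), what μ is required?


W = 1/(μ−λ) ⇒ μ − λ = 1/W = 1/0.768 = 1.3021
μ = λ + 1/W = 20.01 + 1.3021 = 21.3121 per hr

Final: 21.3121 /hr


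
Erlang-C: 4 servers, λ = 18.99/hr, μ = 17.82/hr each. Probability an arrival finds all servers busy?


a = λ/μ = 1.0657; ρ = a/4 = 0.2664
P₀ = 0.343830 (from M/M/c formula)
C(c,a) = [a^c/(c!(1−ρ))]·P₀ = [1.28964/(24·0.7336)]·0.343830
= 0.07325·0.343830 = 0.025185

Final: 0.025185


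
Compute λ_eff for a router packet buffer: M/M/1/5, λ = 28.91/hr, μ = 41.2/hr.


ρ = 0.7017; P_K = (1−ρ)ρ^5/(1−ρ^6) = 0.057626
λ_eff = λ(1 − P_K) = 28.91·(1 − 0.057626) = 28.91·0.942374 = 27.2440 /hr

Final: 27.2440 /hr


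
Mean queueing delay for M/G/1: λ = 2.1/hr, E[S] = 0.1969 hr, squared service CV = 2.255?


ρ = λ·E[S] = 2.1·0.1969 = 0.4135
E[S²] = E[S]²(1+C_s²) = 0.1969²·(1+2.255) = 0.126195
Wq = λ·E[S²]/(2(1−ρ)) = 2.1·0.126195/(2·0.5865) = 0.22592 hr

Final: 0.22592 hr


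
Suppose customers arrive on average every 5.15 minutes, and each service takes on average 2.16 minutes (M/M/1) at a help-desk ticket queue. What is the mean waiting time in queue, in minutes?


λ = 60/5.15 = 11.6505 /hr
μ = 60/2.16 = 27.7778 /hr
ρ = λ/μ = 11.6505/27.7778 = 0.4194
Wq = ρ/(μ−λ) = 0.4194/(27.7778−11.6505) = 0.02601 hr
In minutes: 0.02601·60 = 1.560 min

Final: 1.560 min


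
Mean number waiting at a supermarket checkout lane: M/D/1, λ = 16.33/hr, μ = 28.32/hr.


ρ = 16.33/28.32 = 0.5766
M/D/1: Lq = ρ²/(2(1−ρ)) = 0.3325/(2·0.4234) = 0.39267

Final: 0.39267


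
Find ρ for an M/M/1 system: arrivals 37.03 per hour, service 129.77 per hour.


ρ = λ/μ = 37.03/129.77 = 0.2854

Final: 0.2854


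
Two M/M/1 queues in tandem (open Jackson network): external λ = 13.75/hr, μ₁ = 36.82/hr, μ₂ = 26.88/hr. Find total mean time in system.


Each node sees arrival rate λ = 13.75/hr (tandem ⇒ throughput preserved).
W₁ = 1/(μ₁−λ) = 1/(36.82−13.75) = 0.04335 hr
W₂ = 1/(μ₂−λ) = 1/(26.88−13.75) = 0.07616 hr
W_total = W₁ + W₂ = 0.04335 + 0.07616 = 0.11951 hr

Final: 0.11951 hr


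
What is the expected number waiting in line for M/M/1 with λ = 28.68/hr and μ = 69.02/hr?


ρ = 28.68/69.02 = 0.4155
Lq = ρ²/(1−ρ) = 0.1727/0.5845 = 0.2954

Final: 0.2954


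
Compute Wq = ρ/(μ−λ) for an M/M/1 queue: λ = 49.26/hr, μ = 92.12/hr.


ρ = 49.26/92.12 = 0.5347
Wq = ρ/(μ−λ) = 0.5347/(92.12 − 49.26) = 0.5347/42.86 = 0.01248 hr

Final: 0.01248 hr


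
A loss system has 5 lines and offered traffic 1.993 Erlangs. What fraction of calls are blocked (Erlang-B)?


B(c,a) = (a^c/c!) / Σ_{k=0}^{c} a^k/k!
a^5/5! = 0.262033
Σ terms (k=0..5): 1.00000 + 1.99300 + 1.98602 + 1.31938 + 0.65738 + 0.26203 = 7.217822
B = 0.262033/7.217822 = 0.036304

Final: 0.036304


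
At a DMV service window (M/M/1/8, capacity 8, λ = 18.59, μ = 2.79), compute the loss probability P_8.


ρ = λ/μ = 18.59/2.79 = 6.6631
P_K = (1−ρ)ρ^K/(1−ρ^(K+1)) = (-5.6631·3885093.650673)/(1 − 25886699.270970)
= -22001605.620297/-25886698.270970 = 0.849919

Final: 0.849919


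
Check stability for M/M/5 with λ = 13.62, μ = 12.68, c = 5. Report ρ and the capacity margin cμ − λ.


Total capacity cμ = 5·12.68 = 63.40/hr
ρ = λ/(cμ) = 13.62/63.40 = 0.2148
Stable ⇔ ρ < 1: YES
Spare capacity = cμ − λ = 63.40 − 13.62 = 49.78/hr

Final: ρ = 0.2148; stable; margin = 49.78/hr


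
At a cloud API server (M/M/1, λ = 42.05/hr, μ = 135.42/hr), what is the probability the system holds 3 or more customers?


ρ = 42.05/135.42 = 0.3105
P(N ≥ n) = ρ^n = 0.3105^3 = 0.029940

Final: 0.029940


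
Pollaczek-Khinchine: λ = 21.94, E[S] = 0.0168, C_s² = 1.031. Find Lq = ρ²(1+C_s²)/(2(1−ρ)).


ρ = λ·E[S] = 21.94·0.0168 = 0.3686
Lq = ρ²(1+C_s²)/(2(1−ρ)) = 0.1359·(1+1.031)/(2·0.6314)
= 0.1359·2.0310/1.2628 = 0.21851

Final: 0.21851


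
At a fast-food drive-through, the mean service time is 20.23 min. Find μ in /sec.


μ = 1/(service time) in consistent units.
1 second = 0.0166667 min, so μ = 0.0166667/20.23 = 0.0008239 per second

Final: 0.0008239 /sec


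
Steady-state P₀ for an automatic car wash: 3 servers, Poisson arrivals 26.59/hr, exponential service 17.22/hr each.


a = λ/μ = 26.59/17.22 = 1.5441; ρ = a/c = 0.5147
Σ_{k=0}^{2} a^k/k! (terms k=0..2) = 1.00000 + 1.54413 + 1.19218 = 3.73631
Tail: a^3/(3!(1−ρ)) = 3.68176/(6·0.4853) = 1.26446
P₀ = 1/(3.73631 + 1.26446) = 1/5.00077 = 0.199969

Final: 0.199969


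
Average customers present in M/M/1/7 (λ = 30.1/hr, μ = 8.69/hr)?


ρ = 30.1/8.69 = 3.4638
L = ρ[1 − (K+1)ρ^K + Kρ^(K+1)] / [(1−ρ)(1−ρ^(K+1))]
Numerator: 3.4638·(1 − 8·5981.733138 + 7·20719.236761) = 336613.572597
Denominator: (-2.4638)·(-20718.236761) = 51044.585621
L = 336613.572597/51044.585621 = 6.5945

Final: 6.5945


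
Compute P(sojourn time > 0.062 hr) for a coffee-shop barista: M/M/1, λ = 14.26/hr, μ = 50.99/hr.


W ~ Exponential(μ−λ) for M/M/1.
μ − λ = 50.99 − 14.26 = 36.7300
P(W > t) = e^{−(μ−λ)t} = e^{−2.2773} = 0.102565

Final: 0.102565


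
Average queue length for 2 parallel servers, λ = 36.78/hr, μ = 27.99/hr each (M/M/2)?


a = λ/μ = 1.3140; ρ = a/2 = 0.6570
P₀ = 0.206986
Lq = P₀·a^c·ρ / (c!·(1−ρ)²) = 0.206986·1.72670·0.6570/(2·0.11764)
= 0.99809

Final: 0.99809


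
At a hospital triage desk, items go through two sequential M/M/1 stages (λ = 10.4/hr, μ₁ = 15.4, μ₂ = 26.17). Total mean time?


Each node sees arrival rate λ = 10.4/hr (tandem ⇒ throughput preserved).
W₁ = 1/(μ₁−λ) = 1/(15.4−10.4) = 0.20000 hr
W₂ = 1/(μ₂−λ) = 1/(26.17−10.4) = 0.06341 hr
W_total = W₁ + W₂ = 0.20000 + 0.06341 = 0.26341 hr

Final: 0.26341 hr


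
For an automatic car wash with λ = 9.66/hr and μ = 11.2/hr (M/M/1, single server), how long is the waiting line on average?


ρ = 9.66/11.2 = 0.8625
Lq = ρ²/(1−ρ) = 0.7439/0.1375 = 5.4102

Final: 5.4102


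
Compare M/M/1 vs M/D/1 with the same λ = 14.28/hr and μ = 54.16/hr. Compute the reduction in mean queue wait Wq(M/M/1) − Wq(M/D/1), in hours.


ρ = 14.28/54.16 = 0.2637
Wq(M/M/1) = ρ/(μ−λ) = 0.2637/39.88 = 0.006611 hr
Wq(M/D/1) = ρ/(2(μ−λ)) = 0.003306 hr
Savings = 0.006611 − 0.003306 = 0.003306 hr

Final: 0.003306 hr


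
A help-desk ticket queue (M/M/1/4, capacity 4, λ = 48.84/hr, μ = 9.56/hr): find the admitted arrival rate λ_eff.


ρ = 5.1088; P_K = (1−ρ)ρ^4/(1−ρ^5) = 0.804490
λ_eff = λ(1 − P_K) = 48.84·(1 − 0.804490) = 48.84·0.195510 = 9.5487 /hr

Final: 9.5487 /hr


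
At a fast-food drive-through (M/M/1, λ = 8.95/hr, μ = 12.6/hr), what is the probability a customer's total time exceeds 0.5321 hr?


W ~ Exponential(μ−λ) for M/M/1.
μ − λ = 12.6 − 8.95 = 3.6500
P(W > t) = e^{−(μ−λ)t} = e^{−1.9422} = 0.143393

Final: 0.143393


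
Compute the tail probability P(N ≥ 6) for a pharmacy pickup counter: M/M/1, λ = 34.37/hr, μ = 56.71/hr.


ρ = 34.37/56.71 = 0.6061
P(N ≥ n) = ρ^n = 0.6061^6 = 0.049559

Final: 0.049559


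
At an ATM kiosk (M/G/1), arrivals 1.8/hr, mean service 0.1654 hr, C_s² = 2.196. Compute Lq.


ρ = λ·E[S] = 1.8·0.1654 = 0.2977
Lq = ρ²(1+C_s²)/(2(1−ρ)) = 0.08864·(1+2.196)/(2·0.7023)
= 0.08864·3.1960/1.4046 = 0.20169

Final: 0.20169


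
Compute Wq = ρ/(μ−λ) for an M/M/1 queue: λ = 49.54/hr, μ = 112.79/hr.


ρ = 49.54/112.79 = 0.4392
Wq = ρ/(μ−λ) = 0.4392/(112.79 − 49.54) = 0.4392/63.25 = 0.006944 hr

Final: 0.006944 hr


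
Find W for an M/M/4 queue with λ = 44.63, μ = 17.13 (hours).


a = 2.6054; ρ = 0.6513; P₀ = 0.064711
Lq = P₀·a^c·ρ/(c!(1−ρ)²) = 0.66567
Wq = Lq/λ = 0.66567/44.63 = 0.01492 hr
W = Wq + 1/μ = 0.01492 + 0.05838 = 0.07329 hr

Final: 0.07329 hr


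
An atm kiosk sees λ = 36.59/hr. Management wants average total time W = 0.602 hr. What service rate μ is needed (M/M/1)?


W = 1/(μ−λ) ⇒ μ − λ = 1/W = 1/0.602 = 1.6611
μ = λ + 1/W = 36.59 + 1.6611 = 38.2511 per hr

Final: 38.2511 /hr


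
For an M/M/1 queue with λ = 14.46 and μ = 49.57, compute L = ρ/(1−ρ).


ρ = λ/μ = 14.46/49.57 = 0.2917
L = ρ/(1−ρ) = 0.2917/(1 − 0.2917) = 0.2917/0.7083 = 0.4118

Final: 0.4118


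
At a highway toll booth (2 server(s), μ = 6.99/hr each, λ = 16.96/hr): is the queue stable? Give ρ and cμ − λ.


Total capacity cμ = 2·6.99 = 13.98/hr
ρ = λ/(cμ) = 16.96/13.98 = 1.2132
Stable ⇔ ρ < 1: NO
Spare capacity = cμ − λ = 13.98 − 16.96 = -2.98/hr

Final: ρ = 1.2132; unstable; margin = -2.98/hr


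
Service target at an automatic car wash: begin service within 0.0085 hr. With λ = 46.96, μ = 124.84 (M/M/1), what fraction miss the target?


ρ = 46.96/124.84 = 0.3762
P(Wq > t) = ρ·e^{−(μ−λ)t} = 0.3762·e^{−0.6620}
= 0.3762·0.515829 = 0.194035

Final: 0.194035


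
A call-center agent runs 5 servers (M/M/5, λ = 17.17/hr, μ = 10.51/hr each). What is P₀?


a = λ/μ = 17.17/10.51 = 1.6337; ρ = a/c = 0.3267
Σ_{k=0}^{4} a^k/k! (terms k=0..4) = 1.00000 + 1.63368 + 1.33446 + 0.72669 + 0.29680 = 4.99163
Tail: a^5/(5!(1−ρ)) = 11.63692/(120·0.6733) = 0.14404
P₀ = 1/(4.99163 + 0.14404) = 1/5.13567 = 0.194717

Final: 0.194717


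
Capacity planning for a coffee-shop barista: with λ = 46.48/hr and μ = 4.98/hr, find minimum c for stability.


Stability requires cμ > λ ⇔ c > λ/μ.
λ/μ = 46.48/4.98 = 9.3333
Minimum integer c = ⌊9.3333⌋ + 1 = 10
Check: 10·4.98 = 49.80 > 46.48, while 9·4.98 = 44.82 ≤ 46.48

Final: 10 servers


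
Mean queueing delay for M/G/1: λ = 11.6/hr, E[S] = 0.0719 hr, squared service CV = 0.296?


ρ = λ·E[S] = 11.6·0.0719 = 0.8340
E[S²] = E[S]²(1+C_s²) = 0.0719²·(1+0.296) = 0.006700
Wq = λ·E[S²]/(2(1−ρ)) = 11.6·0.006700/(2·0.1660) = 0.23415 hr

Final: 0.23415 hr


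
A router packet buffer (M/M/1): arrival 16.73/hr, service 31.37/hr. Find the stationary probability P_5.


ρ = 16.73/31.37 = 0.5333
P_n = (1−ρ)·ρ^n = (1 − 0.5333)·0.5333^5 = 0.4667·0.043143 = 0.020134

Final: 0.020134


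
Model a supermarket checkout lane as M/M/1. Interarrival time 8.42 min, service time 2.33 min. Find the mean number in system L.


λ = 60/8.42 = 7.1259 /hr
μ = 60/2.33 = 25.7511 /hr
ρ = λ/μ = 7.1259/25.7511 = 0.2767
L = ρ/(1−ρ) = 0.2767/0.7233 = 0.3826

Final: 0.3826


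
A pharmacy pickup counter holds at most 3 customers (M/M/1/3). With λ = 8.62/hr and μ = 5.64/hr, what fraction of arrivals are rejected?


ρ = λ/μ = 8.62/5.64 = 1.5284
P_K = (1−ρ)ρ^K/(1−ρ^(K+1)) = (-0.5284·3.570134)/(1 − 5.456481)
= -1.886347/-4.456481 = 0.423282

Final: 0.423282


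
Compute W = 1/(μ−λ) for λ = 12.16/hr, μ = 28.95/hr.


W = 1/(μ−λ) = 1/(28.95 − 12.16) = 1/16.79 = 0.05956 hr

Final: 0.05956 hr


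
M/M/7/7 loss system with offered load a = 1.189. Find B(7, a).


B(c,a) = (a^c/c!) / Σ_{k=0}^{c} a^k/k!
a^7/7! = 0.0006666
Σ terms (k=0..7): 1.00000 + 1.18900 + 0.70686 + 0.28015 + 0.08328 + 0.01980 + 0.003924 + 0.0006666 = 3.283682
B = 0.0006666/3.283682 = 0.0002030

Final: 0.0002030


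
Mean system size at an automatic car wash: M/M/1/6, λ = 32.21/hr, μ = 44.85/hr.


ρ = 32.21/44.85 = 0.7182
L = ρ[1 − (K+1)ρ^K + Kρ^(K+1)] / [(1−ρ)(1−ρ^(K+1))]
Numerator: 0.7182·(1 − 7·0.137205 + 6·0.098537) = 0.453012
Denominator: (0.2818)·(0.901463) = 0.254058
L = 0.453012/0.254058 = 1.7831

Final: 1.7831


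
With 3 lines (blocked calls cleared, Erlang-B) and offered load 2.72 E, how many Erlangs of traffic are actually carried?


B(3,2.72) = 0.311324 (Erlang-B)
Carried load = a(1 − B) = 2.72·(1 − 0.311324) = 2.72·0.688676 = 1.8732 E

Final: 1.8732 Erlangs


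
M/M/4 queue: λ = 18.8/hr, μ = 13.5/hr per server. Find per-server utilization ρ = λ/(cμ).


ρ = λ/(cμ) = 18.8/(4·13.5) = 18.8/54.00 = 0.3481

Final: 0.3481


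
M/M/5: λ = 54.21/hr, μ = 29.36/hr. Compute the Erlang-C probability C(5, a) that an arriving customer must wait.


a = λ/μ = 1.8464; ρ = a/5 = 0.3693
P₀ = 0.157039 (from M/M/c formula)
C(c,a) = [a^c/(c!(1−ρ))]·P₀ = [21.45936/(120·0.6307)]·0.157039
= 0.28353·0.157039 = 0.044525

Final: 0.044525


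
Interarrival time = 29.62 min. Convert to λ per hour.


λ = 1/(interarrival time) in consistent units.
1 hour = 60 min, so λ = 60/29.62 = 2.0257 per hour

Final: 2.0257 /hr


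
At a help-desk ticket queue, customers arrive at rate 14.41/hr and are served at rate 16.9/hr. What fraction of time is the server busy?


ρ = λ/μ = 14.41/16.9 = 0.8527

Final: 0.8527


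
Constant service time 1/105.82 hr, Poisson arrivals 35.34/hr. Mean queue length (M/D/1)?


ρ = 35.34/105.82 = 0.3340
M/D/1: Lq = ρ²/(2(1−ρ)) = 0.1115/(2·0.6660) = 0.08373

Final: 0.08373


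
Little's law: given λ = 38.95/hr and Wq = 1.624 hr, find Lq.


Lq = λWq = 38.95·1.624 = 63.2548

Final: 63.2548


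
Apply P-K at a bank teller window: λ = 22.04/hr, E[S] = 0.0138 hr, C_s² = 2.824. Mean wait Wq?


ρ = λ·E[S] = 22.04·0.0138 = 0.3042
E[S²] = E[S]²(1+C_s²) = 0.0138²·(1+2.824) = 0.0007282
Wq = λ·E[S²]/(2(1−ρ)) = 22.04·0.0007282/(2·0.6958) = 0.01153 hr

Final: 0.01153 hr


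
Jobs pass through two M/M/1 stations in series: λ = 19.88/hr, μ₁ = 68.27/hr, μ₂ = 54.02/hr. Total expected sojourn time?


Each node sees arrival rate λ = 19.88/hr (tandem ⇒ throughput preserved).
W₁ = 1/(μ₁−λ) = 1/(68.27−19.88) = 0.02067 hr
W₂ = 1/(μ₂−λ) = 1/(54.02−19.88) = 0.02929 hr
W_total = W₁ + W₂ = 0.02067 + 0.02929 = 0.04996 hr

Final: 0.04996 hr


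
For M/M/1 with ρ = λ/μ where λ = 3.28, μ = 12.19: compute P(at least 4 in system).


ρ = 3.28/12.19 = 0.2691
P(N ≥ n) = ρ^n = 0.2691^4 = 0.005242

Final: 0.005242


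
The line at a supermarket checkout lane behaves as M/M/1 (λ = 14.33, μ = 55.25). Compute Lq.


ρ = 14.33/55.25 = 0.2594
Lq = ρ²/(1−ρ) = 0.06727/0.7406 = 0.09083

Final: 0.09083


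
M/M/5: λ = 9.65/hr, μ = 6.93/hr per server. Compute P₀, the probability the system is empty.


a = λ/μ = 9.65/6.93 = 1.3925; ρ = a/c = 0.2785
Σ_{k=0}^{4} a^k/k! (terms k=0..4) = 1.00000 + 1.39250 + 0.96952 + 0.45002 + 0.15666 = 3.96870
Tail: a^5/(5!(1−ρ)) = 5.23565/(120·0.7215) = 0.06047
P₀ = 1/(3.96870 + 0.06047) = 1/4.02917 = 0.248190

Final: 0.248190


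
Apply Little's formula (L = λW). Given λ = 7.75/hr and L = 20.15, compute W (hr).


W = L/λ = 20.15/7.75 = 2.6000 hr

Final: 2.6000 hr


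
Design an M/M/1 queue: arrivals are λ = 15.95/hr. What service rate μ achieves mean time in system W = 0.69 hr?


W = 1/(μ−λ) ⇒ μ − λ = 1/W = 1/0.69 = 1.4493
μ = λ + 1/W = 15.95 + 1.4493 = 17.3993 per hr

Final: 17.3993 /hr


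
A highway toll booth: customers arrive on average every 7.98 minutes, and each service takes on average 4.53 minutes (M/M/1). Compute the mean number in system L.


λ = 60/7.98 = 7.5188 /hr
μ = 60/4.53 = 13.2450 /hr
ρ = λ/μ = 7.5188/13.2450 = 0.5677
L = ρ/(1−ρ) = 0.5677/0.4323 = 1.3130

Final: 1.3130


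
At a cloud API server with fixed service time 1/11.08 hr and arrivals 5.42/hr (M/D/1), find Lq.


ρ = 5.42/11.08 = 0.4892
M/D/1: Lq = ρ²/(2(1−ρ)) = 0.2393/(2·0.5108) = 0.23421

Final: 0.23421


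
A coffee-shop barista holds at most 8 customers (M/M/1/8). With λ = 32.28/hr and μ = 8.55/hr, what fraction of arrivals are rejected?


ρ = λ/μ = 32.28/8.55 = 3.7754
P_K = (1−ρ)ρ^K/(1−ρ^(K+1)) = (-2.7754·41279.962166)/(1 − 155849.962422)
= -114570.000256/-155848.962422 = 0.735135

Final: 0.735135


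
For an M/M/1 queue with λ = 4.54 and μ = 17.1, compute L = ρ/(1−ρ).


ρ = λ/μ = 4.54/17.1 = 0.2655
L = ρ/(1−ρ) = 0.2655/(1 − 0.2655) = 0.2655/0.7345 = 0.3615

Final: 0.3615


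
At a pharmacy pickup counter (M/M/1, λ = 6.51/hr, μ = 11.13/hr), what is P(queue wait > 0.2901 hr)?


ρ = 6.51/11.13 = 0.5849
P(Wq > t) = ρ·e^{−(μ−λ)t} = 0.5849·e^{−1.3403}
= 0.5849·0.261777 = 0.153115

Final: 0.153115


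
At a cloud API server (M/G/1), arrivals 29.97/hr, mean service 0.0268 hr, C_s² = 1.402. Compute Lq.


ρ = λ·E[S] = 29.97·0.0268 = 0.8032
Lq = ρ²(1+C_s²)/(2(1−ρ)) = 0.6451·(1+1.402)/(2·0.1968)
= 0.6451·2.4020/0.3936 = 3.93688

Final: 3.93688


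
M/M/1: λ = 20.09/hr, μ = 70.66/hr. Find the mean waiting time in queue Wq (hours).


ρ = 20.09/70.66 = 0.2843
Wq = ρ/(μ−λ) = 0.2843/(70.66 − 20.09) = 0.2843/50.57 = 0.005622 hr

Final: 0.005622 hr


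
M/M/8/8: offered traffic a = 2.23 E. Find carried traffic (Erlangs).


B(8,2.23) = 0.001632 (Erlang-B)
Carried load = a(1 − B) = 2.23·(1 − 0.001632) = 2.23·0.998368 = 2.2264 E

Final: 2.2264 Erlangs


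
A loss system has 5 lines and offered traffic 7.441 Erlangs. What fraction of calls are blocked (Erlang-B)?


B(c,a) = (a^c/c!) / Σ_{k=0}^{c} a^k/k!
a^5/5! = 190.097006
Σ terms (k=0..5): 1.00000 + 7.44100 + 27.68424 + 68.66614 + 127.73620 + 190.09701 = 422.624586
B = 190.097006/422.624586 = 0.449801

Final: 0.449801


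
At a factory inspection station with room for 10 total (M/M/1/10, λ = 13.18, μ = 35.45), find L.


ρ = 13.18/35.45 = 0.3718
L = ρ[1 − (K+1)ρ^K + Kρ^(K+1)] / [(1−ρ)(1−ρ^(K+1))]
Numerator: 0.3718·(1 − 11·0.00005047 + 10·0.00001876) = 0.371655
Denominator: (0.6282)·(0.999981) = 0.628197
L = 0.371655/0.628197 = 0.5916

Final: 0.5916


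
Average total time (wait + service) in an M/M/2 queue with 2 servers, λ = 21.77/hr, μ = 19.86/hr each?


a = 1.0962; ρ = 0.5481; P₀ = 0.291917
Lq = P₀·a^c·ρ/(c!(1−ρ)²) = 0.47068
Wq = Lq/λ = 0.47068/21.77 = 0.02162 hr
W = Wq + 1/μ = 0.02162 + 0.05035 = 0.07197 hr

Final: 0.07197 hr


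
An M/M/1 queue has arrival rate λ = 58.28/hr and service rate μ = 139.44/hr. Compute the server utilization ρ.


ρ = λ/μ = 58.28/139.44 = 0.4180

Final: 0.4180


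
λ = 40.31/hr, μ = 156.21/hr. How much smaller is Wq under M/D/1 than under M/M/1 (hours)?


ρ = 40.31/156.21 = 0.2581
Wq(M/M/1) = ρ/(μ−λ) = 0.2581/115.90 = 0.002226 hr
Wq(M/D/1) = ρ/(2(μ−λ)) = 0.001113 hr
Savings = 0.002226 − 0.001113 = 0.001113 hr

Final: 0.001113 hr


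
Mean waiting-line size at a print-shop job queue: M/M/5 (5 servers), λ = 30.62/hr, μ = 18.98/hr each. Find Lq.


a = λ/μ = 1.6133; ρ = a/5 = 0.3227
P₀ = 0.198764
Lq = P₀·a^c·ρ / (c!·(1−ρ)²) = 0.198764·10.92811·0.3227/(120·0.45880)
= 0.01273

Final: 0.01273


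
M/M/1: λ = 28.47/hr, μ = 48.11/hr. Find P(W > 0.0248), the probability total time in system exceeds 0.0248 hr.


W ~ Exponential(μ−λ) for M/M/1.
μ − λ = 48.11 − 28.47 = 19.6400
P(W > t) = e^{−(μ−λ)t} = e^{−0.4871} = 0.614423

Final: 0.614423


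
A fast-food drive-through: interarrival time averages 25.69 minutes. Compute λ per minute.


λ = 1/(interarrival time) in consistent units.
1 minute = 1 min, so λ = 1/25.69 = 0.03893 per minute

Final: 0.03893 /min


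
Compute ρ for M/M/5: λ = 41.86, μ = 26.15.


ρ = λ/(cμ) = 41.86/(5·26.15) = 41.86/130.75 = 0.3202

Final: 0.3202


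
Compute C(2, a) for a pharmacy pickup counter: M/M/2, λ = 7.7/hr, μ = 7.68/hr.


a = λ/μ = 1.0026; ρ = a/2 = 0.5013
P₀ = 0.332177 (from M/M/c formula)
C(c,a) = [a^c/(c!(1−ρ))]·P₀ = [1.00522/(2·0.4987)]·0.332177
= 1.00784·0.332177 = 0.334781

Final: 0.334781


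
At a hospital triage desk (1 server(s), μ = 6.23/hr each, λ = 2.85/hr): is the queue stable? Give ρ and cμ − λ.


Total capacity cμ = 1·6.23 = 6.23/hr
ρ = λ/(cμ) = 2.85/6.23 = 0.4575
Stable ⇔ ρ < 1: YES
Spare capacity = cμ − λ = 6.23 − 2.85 = 3.38/hr

Final: ρ = 0.4575; stable; margin = 3.38/hr


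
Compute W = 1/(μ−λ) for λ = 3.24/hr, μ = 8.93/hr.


W = 1/(μ−λ) = 1/(8.93 − 3.24) = 1/5.69 = 0.1757 hr

Final: 0.1757 hr


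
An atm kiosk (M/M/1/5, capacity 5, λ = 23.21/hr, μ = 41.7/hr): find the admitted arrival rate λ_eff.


ρ = 0.5566; P_K = (1−ρ)ρ^5/(1−ρ^6) = 0.024412
λ_eff = λ(1 − P_K) = 23.21·(1 − 0.024412) = 23.21·0.975588 = 22.6434 /hr

Final: 22.6434 /hr


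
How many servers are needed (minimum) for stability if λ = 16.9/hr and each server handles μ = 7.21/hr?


Stability requires cμ > λ ⇔ c > λ/μ.
λ/μ = 16.9/7.21 = 2.3440
Minimum integer c = ⌊2.3440⌋ + 1 = 3
Check: 3·7.21 = 21.63 > 16.9, while 2·7.21 = 14.42 ≤ 16.9

Final: 3 servers


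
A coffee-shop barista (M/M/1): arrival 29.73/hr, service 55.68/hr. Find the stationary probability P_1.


ρ = 29.73/55.68 = 0.5339
P_n = (1−ρ)·ρ^n = (1 − 0.5339)·0.5339^1 = 0.4661·0.533944 = 0.248848

Final: 0.248848


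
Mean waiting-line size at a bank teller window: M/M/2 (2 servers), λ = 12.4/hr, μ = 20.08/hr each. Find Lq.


a = λ/μ = 0.6175; ρ = a/2 = 0.3088
P₀ = 0.528158
Lq = P₀·a^c·ρ / (c!·(1−ρ)²) = 0.528158·0.38134·0.3088/(2·0.47781)
= 0.06508

Final: 0.06508


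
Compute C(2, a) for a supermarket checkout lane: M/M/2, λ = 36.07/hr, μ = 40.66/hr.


a = λ/μ = 0.8871; ρ = a/2 = 0.4436
P₀ = 0.385467 (from M/M/c formula)
C(c,a) = [a^c/(c!(1−ρ))]·P₀ = [0.78697/(2·0.5564)]·0.385467
= 0.70714·0.385467 = 0.272580

Final: 0.272580


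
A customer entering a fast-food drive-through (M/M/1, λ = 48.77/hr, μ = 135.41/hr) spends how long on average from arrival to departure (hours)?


W = 1/(μ−λ) = 1/(135.41 − 48.77) = 1/86.64 = 0.01154 hr

Final: 0.01154 hr


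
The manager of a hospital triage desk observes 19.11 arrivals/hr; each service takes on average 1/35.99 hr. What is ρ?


ρ = λ/μ = 19.11/35.99 = 0.5310

Final: 0.5310


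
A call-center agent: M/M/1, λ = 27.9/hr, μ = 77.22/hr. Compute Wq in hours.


ρ = 27.9/77.22 = 0.3613
Wq = ρ/(μ−λ) = 0.3613/(77.22 − 27.9) = 0.3613/49.32 = 0.007326 hr

Final: 0.007326 hr


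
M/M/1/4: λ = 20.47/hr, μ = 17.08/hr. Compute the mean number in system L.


ρ = 20.47/17.08 = 1.1985
L = ρ[1 − (K+1)ρ^K + Kρ^(K+1)] / [(1−ρ)(1−ρ^(K+1))]
Numerator: 1.1985·(1 − 5·2.063098 + 4·2.472577) = 0.688907
Denominator: (-0.1985)·(-1.472577) = 0.292274
L = 0.688907/0.292274 = 2.3571

Final: 2.3571


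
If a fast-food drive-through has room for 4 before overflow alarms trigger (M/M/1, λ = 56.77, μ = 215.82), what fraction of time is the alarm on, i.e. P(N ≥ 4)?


ρ = 56.77/215.82 = 0.2630
P(N ≥ n) = ρ^n = 0.2630^4 = 0.004788

Final: 0.004788


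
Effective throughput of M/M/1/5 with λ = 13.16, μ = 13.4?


ρ = 0.9821; P_K = (1−ρ)ρ^5/(1−ρ^6) = 0.159228
λ_eff = λ(1 − P_K) = 13.16·(1 − 0.159228) = 13.16·0.840772 = 11.0646 /hr

Final: 11.0646 /hr


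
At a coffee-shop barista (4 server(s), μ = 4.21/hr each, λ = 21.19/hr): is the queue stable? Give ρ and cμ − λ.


Total capacity cμ = 4·4.21 = 16.84/hr
ρ = λ/(cμ) = 21.19/16.84 = 1.2583
Stable ⇔ ρ < 1: NO
Spare capacity = cμ − λ = 16.84 − 21.19 = -4.35/hr

Final: ρ = 1.2583; unstable; margin = -4.35/hr


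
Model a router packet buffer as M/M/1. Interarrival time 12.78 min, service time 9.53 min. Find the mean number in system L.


λ = 60/12.78 = 4.6948 /hr
μ = 60/9.53 = 6.2959 /hr
ρ = λ/μ = 4.6948/6.2959 = 0.7457
L = ρ/(1−ρ) = 0.7457/0.2543 = 2.9323

Final: 2.9323


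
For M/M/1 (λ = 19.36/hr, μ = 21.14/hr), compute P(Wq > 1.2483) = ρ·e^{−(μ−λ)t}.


ρ = 19.36/21.14 = 0.9158
P(Wq > t) = ρ·e^{−(μ−λ)t} = 0.9158·e^{−2.2220}
= 0.9158·0.108395 = 0.099268

Final: 0.099268


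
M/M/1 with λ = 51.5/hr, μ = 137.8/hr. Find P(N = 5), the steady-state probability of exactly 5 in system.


ρ = 51.5/137.8 = 0.3737
P_n = (1−ρ)·ρ^n = (1 − 0.3737)·0.3737^5 = 0.6263·0.007291 = 0.004566

Final: 0.004566


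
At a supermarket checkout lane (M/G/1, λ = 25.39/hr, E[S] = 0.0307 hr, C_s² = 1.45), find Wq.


ρ = λ·E[S] = 25.39·0.0307 = 0.7795
E[S²] = E[S]²(1+C_s²) = 0.0307²·(1+1.45) = 0.002309
Wq = λ·E[S²]/(2(1−ρ)) = 25.39·0.002309/(2·0.2205) = 0.13293 hr

Final: 0.13293 hr


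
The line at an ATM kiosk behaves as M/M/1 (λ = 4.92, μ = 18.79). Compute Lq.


ρ = 4.92/18.79 = 0.2618
Lq = ρ²/(1−ρ) = 0.06856/0.7382 = 0.09288

Final: 0.09288


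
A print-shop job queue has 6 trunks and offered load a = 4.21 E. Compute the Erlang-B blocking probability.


B(c,a) = (a^c/c!) / Σ_{k=0}^{c} a^k/k!
a^6/6! = 7.733215
Σ terms (k=0..6): 1.00000 + 4.21000 + 8.86205 + 12.43641 + 13.08932 + 11.02121 + 7.73321 = 58.352206
B = 7.733215/58.352206 = 0.132527

Final: 0.132527


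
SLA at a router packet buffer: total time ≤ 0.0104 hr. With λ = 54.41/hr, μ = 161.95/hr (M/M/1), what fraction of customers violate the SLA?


W ~ Exponential(μ−λ) for M/M/1.
μ − λ = 161.95 − 54.41 = 107.5400
P(W > t) = e^{−(μ−λ)t} = e^{−1.1184} = 0.326797

Final: 0.326797


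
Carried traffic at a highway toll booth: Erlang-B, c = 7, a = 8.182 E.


B(7,8.182) = 0.318338 (Erlang-B)
Carried load = a(1 − B) = 8.182·(1 − 0.318338) = 8.182·0.681662 = 5.5774 E

Final: 5.5774 Erlangs


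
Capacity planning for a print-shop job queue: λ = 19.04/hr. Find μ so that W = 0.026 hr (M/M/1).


W = 1/(μ−λ) ⇒ μ − λ = 1/W = 1/0.026 = 38.4615
μ = λ + 1/W = 19.04 + 38.4615 = 57.5015 per hr

Final: 57.5015 /hr


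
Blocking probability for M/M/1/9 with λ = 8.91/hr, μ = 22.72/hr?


ρ = λ/μ = 8.91/22.72 = 0.3922
P_K = (1−ρ)ρ^K/(1−ρ^(K+1)) = (0.6078·0.0002194)/(1 − 0.00008604)
= 0.0001334/0.999914 = 0.0001334

Final: 0.0001334


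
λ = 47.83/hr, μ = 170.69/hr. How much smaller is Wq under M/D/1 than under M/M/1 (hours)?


ρ = 47.83/170.69 = 0.2802
Wq(M/M/1) = ρ/(μ−λ) = 0.2802/122.86 = 0.002281 hr
Wq(M/D/1) = ρ/(2(μ−λ)) = 0.001140 hr
Savings = 0.002281 − 0.001140 = 0.001140 hr

Final: 0.001140 hr


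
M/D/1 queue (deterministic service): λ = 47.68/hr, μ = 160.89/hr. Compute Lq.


ρ = 47.68/160.89 = 0.2964
M/D/1: Lq = ρ²/(2(1−ρ)) = 0.08782/(2·0.7036) = 0.06241

Final: 0.06241


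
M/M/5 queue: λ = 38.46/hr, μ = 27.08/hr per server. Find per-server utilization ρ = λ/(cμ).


ρ = λ/(cμ) = 38.46/(5·27.08) = 38.46/135.40 = 0.2840

Final: 0.2840


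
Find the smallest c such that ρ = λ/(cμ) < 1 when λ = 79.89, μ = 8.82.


Stability requires cμ > λ ⇔ c > λ/μ.
λ/μ = 79.89/8.82 = 9.0578
Minimum integer c = ⌊9.0578⌋ + 1 = 10
Check: 10·8.82 = 88.20 > 79.89, while 9·8.82 = 79.38 ≤ 79.89

Final: 10 servers


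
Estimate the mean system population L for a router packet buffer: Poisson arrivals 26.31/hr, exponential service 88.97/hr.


ρ = λ/μ = 26.31/88.97 = 0.2957
L = ρ/(1−ρ) = 0.2957/(1 − 0.2957) = 0.2957/0.7043 = 0.4199

Final: 0.4199


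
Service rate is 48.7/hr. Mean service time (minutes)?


Mean service time = 1/μ = 1/48.7 hour = 0.02053 hour
In minutes: 0.02053 × 60 = 1.2320 min

Final: 1.2320 min


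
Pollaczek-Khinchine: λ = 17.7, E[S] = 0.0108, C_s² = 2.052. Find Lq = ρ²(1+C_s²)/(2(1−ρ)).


ρ = λ·E[S] = 17.7·0.0108 = 0.1912
Lq = ρ²(1+C_s²)/(2(1−ρ)) = 0.03654·(1+2.052)/(2·0.8088)
= 0.03654·3.0520/1.6177 = 0.06894

Final: 0.06894


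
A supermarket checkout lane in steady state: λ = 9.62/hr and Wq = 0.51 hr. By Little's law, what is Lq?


Lq = λWq = 9.62·0.51 = 4.9062

Final: 4.9062


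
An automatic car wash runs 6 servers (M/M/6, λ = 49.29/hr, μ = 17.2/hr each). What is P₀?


a = λ/μ = 49.29/17.2 = 2.8657; ρ = a/c = 0.4776
Σ_{k=0}^{5} a^k/k! (terms k=0..5) = 1.00000 + 2.86570 + 4.10611 + 3.92229 + 2.81003 + 1.61054 = 16.31466
Tail: a^6/(6!(1−ρ)) = 553.83733/(720·0.5224) = 1.47252
P₀ = 1/(16.31466 + 1.47252) = 1/17.78718 = 0.056220

Final: 0.056220


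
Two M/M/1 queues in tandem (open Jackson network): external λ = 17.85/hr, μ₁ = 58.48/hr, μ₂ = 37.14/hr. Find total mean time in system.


Each node sees arrival rate λ = 17.85/hr (tandem ⇒ throughput preserved).
W₁ = 1/(μ₁−λ) = 1/(58.48−17.85) = 0.02461 hr
W₂ = 1/(μ₂−λ) = 1/(37.14−17.85) = 0.05184 hr
W_total = W₁ + W₂ = 0.02461 + 0.05184 = 0.07645 hr

Final: 0.07645 hr


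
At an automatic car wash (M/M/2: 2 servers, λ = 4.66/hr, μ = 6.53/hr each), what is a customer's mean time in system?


a = 0.7136; ρ = 0.3568; P₀ = 0.474041
Lq = P₀·a^c·ρ/(c!(1−ρ)²) = 0.10411
Wq = Lq/λ = 0.10411/4.66 = 0.02234 hr
W = Wq + 1/μ = 0.02234 + 0.15314 = 0.17548 hr

Final: 0.17548 hr


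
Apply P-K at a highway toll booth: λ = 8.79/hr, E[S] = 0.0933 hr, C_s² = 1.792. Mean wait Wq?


ρ = λ·E[S] = 8.79·0.0933 = 0.8201
E[S²] = E[S]²(1+C_s²) = 0.0933²·(1+1.792) = 0.024304
Wq = λ·E[S²]/(2(1−ρ)) = 8.79·0.024304/(2·0.1799) = 0.59378 hr

Final: 0.59378 hr


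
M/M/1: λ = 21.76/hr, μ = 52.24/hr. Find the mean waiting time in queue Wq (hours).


ρ = 21.76/52.24 = 0.4165
Wq = ρ/(μ−λ) = 0.4165/(52.24 − 21.76) = 0.4165/30.48 = 0.01367 hr

Final: 0.01367 hr


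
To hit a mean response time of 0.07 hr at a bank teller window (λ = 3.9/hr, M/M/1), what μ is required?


W = 1/(μ−λ) ⇒ μ − λ = 1/W = 1/0.07 = 14.2857
μ = λ + 1/W = 3.9 + 14.2857 = 18.1857 per hr

Final: 18.1857 /hr


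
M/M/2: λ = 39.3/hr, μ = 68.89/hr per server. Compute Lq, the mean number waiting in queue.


a = λ/μ = 0.5705; ρ = a/2 = 0.2852
P₀ = 0.556133
Lq = P₀·a^c·ρ / (c!·(1−ρ)²) = 0.556133·0.32544·0.2852/(2·0.51089)
= 0.05052

Final: 0.05052


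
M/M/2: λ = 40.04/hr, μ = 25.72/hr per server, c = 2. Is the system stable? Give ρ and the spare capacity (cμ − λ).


Total capacity cμ = 2·25.72 = 51.44/hr
ρ = λ/(cμ) = 40.04/51.44 = 0.7784
Stable ⇔ ρ < 1: YES
Spare capacity = cμ − λ = 51.44 − 40.04 = 11.40/hr

Final: ρ = 0.7784; stable; margin = 11.40/hr


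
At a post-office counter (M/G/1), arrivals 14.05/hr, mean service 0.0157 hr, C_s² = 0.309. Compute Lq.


ρ = λ·E[S] = 14.05·0.0157 = 0.2206
Lq = ρ²(1+C_s²)/(2(1−ρ)) = 0.04866·(1+0.309)/(2·0.7794)
= 0.04866·1.3090/1.5588 = 0.04086

Final: 0.04086


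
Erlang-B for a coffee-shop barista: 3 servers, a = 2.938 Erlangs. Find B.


B(c,a) = (a^c/c!) / Σ_{k=0}^{c} a^k/k!
a^3/3! = 4.226726
Σ terms (k=0..3): 1.00000 + 2.93800 + 4.31592 + 4.22673 = 12.480648
B = 4.226726/12.480648 = 0.338662

Final: 0.338662


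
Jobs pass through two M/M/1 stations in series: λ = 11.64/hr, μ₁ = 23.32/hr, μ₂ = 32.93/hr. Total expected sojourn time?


Each node sees arrival rate λ = 11.64/hr (tandem ⇒ throughput preserved).
W₁ = 1/(μ₁−λ) = 1/(23.32−11.64) = 0.08562 hr
W₂ = 1/(μ₂−λ) = 1/(32.93−11.64) = 0.04697 hr
W_total = W₁ + W₂ = 0.08562 + 0.04697 = 0.13259 hr

Final: 0.13259 hr


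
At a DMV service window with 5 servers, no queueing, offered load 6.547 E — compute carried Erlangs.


B(5,6.547) = 0.396919 (Erlang-B)
Carried load = a(1 − B) = 6.547·(1 − 0.396919) = 6.547·0.603081 = 3.9484 E

Final: 3.9484 Erlangs


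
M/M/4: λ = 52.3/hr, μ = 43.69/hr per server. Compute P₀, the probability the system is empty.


a = λ/μ = 52.3/43.69 = 1.1971; ρ = a/c = 0.2993
Σ_{k=0}^{3} a^k/k! (terms k=0..3) = 1.00000 + 1.19707 + 0.71649 + 0.28590 = 3.19945
Tail: a^4/(4!(1−ρ)) = 2.05342/(24·0.7007) = 0.12210
P₀ = 1/(3.19945 + 0.12210) = 1/3.32155 = 0.301064

Final: 0.301064
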